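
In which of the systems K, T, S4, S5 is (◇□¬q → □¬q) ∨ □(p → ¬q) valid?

S5

S4-tableau for the negation ¬((◇□¬q → □¬q) ∨ □(p → ¬q)):
1. ¬((◇□¬q → □¬q) ∨ □(p → ¬q)), w0
2. ¬(◇□¬q → □¬q), w0
3. ¬□(p → ¬q), w0
4. ◇□¬q, w0
5. ¬□¬q, w0
6. ¬(p → ¬q), w1
7. p, w1
8. q, w1
9. □¬q, w2
10. ¬q, w2
11. q, w3
Accessibility: w0Rw0, w0Rw1, w0Rw2, w0Rw3, w1Rw1, w2Rw2, w3Rw3
Complete open branch: countermodel on an S4-frame, so not valid in S4, nor in K, T (the same frame is also a K-frame and a T-frame).
S5-tableau for the negation ¬((◇□¬q → □¬q) ∨ □(p → ¬q)):
1. ¬((◇□¬q → □¬q) ∨ □(p → ¬q)), w0
2. ¬(◇□¬q → □¬q), w0
3. ¬□(p → ¬q), w0
4. ◇□¬q, w0
5. ¬□¬q, w0
6. ¬(p → ¬q), w1
7. p, w1
8. q, w1
9. □¬q, w2
10. ¬q, w0
11. ¬q, w1
Accessibility: w0Rw0, w0Rw1, w0Rw2, w1Rw0, w1Rw1, w1Rw2, w2Rw0, w2Rw1, w2Rw2
Branch closes: q and ¬q both at w1.
Every branch closes (one shown): valid in S5.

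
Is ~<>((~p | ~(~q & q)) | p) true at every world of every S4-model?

Tableau for the negation <>((~p | ~(~q & q)) | p):
1. <>((~p | ~(~q & q)) | p), 0
2. (~p | ~(~q & q)) | p, 1
3. p, 1
Accessibility: 0R0, 0R1, 1R1
The negation has an open branch (countermodel exists).

No, not valid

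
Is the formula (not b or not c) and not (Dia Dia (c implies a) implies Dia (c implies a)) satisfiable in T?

1. (not b or not c) and not (Dia Dia (c implies a) implies Dia (c implies a)), 0
2. not b or not c, 0   [and-rule on 1]
3. not (Dia Dia (c implies a) implies Dia (c implies a)), 0   [and-rule on 1]
4. Dia Dia (c implies a), 0   [neg-implies-rule on 3]
5. not Dia (c implies a), 0   [neg-implies-rule on 3]
6. not (c implies a), 0   [neg-Dia-rule on 5 via 0R0]
7. c, 0   [neg-implies-rule on 6]
8. not a, 0   [neg-implies-rule on 6]
9. not b, 0   [or-rule on 2 (branches; this branch)]
10. Dia (c implies a), 1   [Dia-rule on 4: fresh world 1, 0R1]
11. not (c implies a), 1   [neg-Dia-rule on 5 via 0R1]
12. c, 1   [neg-implies-rule on 11]
13. not a, 1   [neg-implies-rule on 11]
14. c implies a, 2   [Dia-rule on 10: fresh world 2, 1R2]
15. a, 2   [implies-rule on 14 (branches; this branch)]
Accessibility: 0R0, 0R1, 1R1, 1R2, 2R2

Satisfiable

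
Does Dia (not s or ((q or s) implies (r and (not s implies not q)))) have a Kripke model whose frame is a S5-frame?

1. Dia (not s or ((q or s) implies (r and (not s implies not q)))), w0
2. not s or ((q or s) implies (r and (not s implies not q))), w1
3. (q or s) implies (r and (not s implies not q)), w1
4. r and (not s implies not q), w1
5. r, w1
6. not s implies not q, w1
7. not q, w1
Accessibility: w0Rw0, w0Rw1, w1Rw0, w1Rw1

Satisfiable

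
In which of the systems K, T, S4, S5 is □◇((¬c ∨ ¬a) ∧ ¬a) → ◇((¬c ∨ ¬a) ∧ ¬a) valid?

T, S4, S5

T-tableau for the negation ¬(□◇((¬c ∨ ¬a) ∧ ¬a) → ◇((¬c ∨ ¬a) ∧ ¬a)):
1. ¬(□◇((¬c ∨ ¬a) ∧ ¬a) → ◇((¬c ∨ ¬a) ∧ ¬a)), u
2. □◇((¬c ∨ ¬a) ∧ ¬a), u   [¬→-rule on 1]
3. ¬◇((¬c ∨ ¬a) ∧ ¬a), u   [¬→-rule on 1]
4. ◇((¬c ∨ ¬a) ∧ ¬a), u   [□-rule on 2 via uRu]
5. ¬((¬c ∨ ¬a) ∧ ¬a), u   [¬◇-rule on 3 via uRu]
6. ¬(¬c ∨ ¬a), u   [¬∧-rule on 5 (branches; this branch)]
7. c, u   [¬∨-rule on 6]
8. a, u   [¬∨-rule on 6]
9. (¬c ∨ ¬a) ∧ ¬a, v   [◇-rule on 4: fresh world v, uRv]
10. ¬c ∨ ¬a, v   [∧-rule on 9]
11. ¬a, v   [∧-rule on 9]
12. ◇((¬c ∨ ¬a) ∧ ¬a), v   [□-rule on 2 via uRv]
13. ¬((¬c ∨ ¬a) ∧ ¬a), v   [¬◇-rule on 3 via uRv]
14. ¬(¬c ∨ ¬a), v   [¬∧-rule on 13 (branches; this branch)]
15. c, v   [¬∨-rule on 14]
16. a, v   [¬∨-rule on 14]
Accessibility: uRu, uRv, vRv
Branch closes: a and ¬a both at v.
Every branch closes (one shown): valid in T, hence also in S4, S5 (every theorem of T is a theorem of S4 and S5).
K-tableau for the negation ¬(□◇((¬c ∨ ¬a) ∧ ¬a) → ◇((¬c ∨ ¬a) ∧ ¬a)):
1. ¬(□◇((¬c ∨ ¬a) ∧ ¬a) → ◇((¬c ∨ ¬a) ∧ ¬a)), u
2. □◇((¬c ∨ ¬a) ∧ ¬a), u   [¬→-rule on 1]
3. ¬◇((¬c ∨ ¬a) ∧ ¬a), u   [¬→-rule on 1]
Complete open branch: countermodel on a K-frame, so not valid in K.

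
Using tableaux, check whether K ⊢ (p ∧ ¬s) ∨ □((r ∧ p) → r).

Valid in K

Tableau for the negation ¬((p ∧ ¬s) ∨ □((r ∧ p) → r)):
1. ¬((p ∧ ¬s) ∨ □((r ∧ p) → r)), u
2. ¬(p ∧ ¬s), u
3. ¬□((r ∧ p) → r), u
4. s, u
5. ¬((r ∧ p) → r), v
6. r ∧ p, v
7. ¬r, v
8. r, v
9. p, v
Accessibility: uRv
Branch closes: r and ¬r both at v.
Every branch of the negation's tableau closes; the branch above is one of them.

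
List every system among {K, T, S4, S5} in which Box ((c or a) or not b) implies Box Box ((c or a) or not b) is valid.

T-tableau for the negation not (Box ((c or a) or not b) implies Box Box ((c or a) or not b)):
1. not (Box ((c or a) or not b) implies Box Box ((c or a) or not b)), 0
2. Box ((c or a) or not b), 0
3. not Box Box ((c or a) or not b), 0
4. (c or a) or not b, 0
5. not b, 0
6. not Box ((c or a) or not b), 1
7. (c or a) or not b, 1
8. not b, 1
9. not ((c or a) or not b), 2
10. not (c or a), 2
11. b, 2
12. not c, 2
13. not a, 2
Accessibility: 0R0, 0R1, 1R1, 1R2, 2R2
Complete open branch: countermodel on a T-frame, so not valid in T, nor in K (the same frame is also a K-frame).
S4-tableau for the negation not (Box ((c or a) or not b) implies Box Box ((c or a) or not b)):
1. not (Box ((c or a) or not b) implies Box Box ((c or a) or not b)), 0
2. Box ((c or a) or not b), 0
3. not Box Box ((c or a) or not b), 0
4. (c or a) or not b, 0
5. c or a, 0
6. a, 0
7. not Box ((c or a) or not b), 1
8. (c or a) or not b, 1
9. c or a, 1
10. a, 1
11. not ((c or a) or not b), 2
12. not (c or a), 2
13. b, 2
14. not c, 2
15. not a, 2
16. (c or a) or not b, 2
17. c or a, 2
18. a, 2
Accessibility: 0R0, 0R1, 0R2, 1R1, 1R2, 2R2
Branch closes: a and not a both at 2.
Every branch closes (one shown): valid in S4, hence also in S5 (every theorem of S4 is a theorem of S5).

S4, S5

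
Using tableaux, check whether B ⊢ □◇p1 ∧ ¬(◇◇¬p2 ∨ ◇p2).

Invalid (countermodel exists)

Tableau for the negation ¬(□◇p1 ∧ ¬(◇◇¬p2 ∨ ◇p2)):
1. ¬(□◇p1 ∧ ¬(◇◇¬p2 ∨ ◇p2)), 0
2. ◇◇¬p2 ∨ ◇p2, 0
3. ◇p2, 0
4. p2, 1
Accessibility: 0R0, 0R1, 1R0, 1R1
The negation has an open branch (countermodel exists).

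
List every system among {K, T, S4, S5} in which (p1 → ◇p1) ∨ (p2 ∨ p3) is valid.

T-tableau for the negation ¬((p1 → ◇p1) ∨ (p2 ∨ p3)):
1. ¬((p1 → ◇p1) ∨ (p2 ∨ p3)), 0
2. ¬(p1 → ◇p1), 0
3. ¬(p2 ∨ p3), 0
4. p1, 0
5. ¬◇p1, 0
6. ¬p2, 0
7. ¬p3, 0
8. ¬p1, 0
Accessibility: 0R0
Branch closes: p1 and ¬p1 both at 0.
Every branch closes (one shown): valid in T, hence also in S4, S5 (every theorem of T is a theorem of S4 and S5).
K-tableau for the negation ¬((p1 → ◇p1) ∨ (p2 ∨ p3)):
1. ¬((p1 → ◇p1) ∨ (p2 ∨ p3)), 0
2. ¬(p1 → ◇p1), 0
3. ¬(p2 ∨ p3), 0
4. p1, 0
5. ¬◇p1, 0
6. ¬p2, 0
7. ¬p3, 0
Complete open branch: countermodel on a K-frame, so not valid in K.

T, S4, S5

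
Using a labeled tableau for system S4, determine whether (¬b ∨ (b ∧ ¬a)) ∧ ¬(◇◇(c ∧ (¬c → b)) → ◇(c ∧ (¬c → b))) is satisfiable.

No, unsatisfiable

1. (¬b ∨ (b ∧ ¬a)) ∧ ¬(◇◇(c ∧ (¬c → b)) → ◇(c ∧ (¬c → b))), w0
2. ¬b ∨ (b ∧ ¬a), w0   [∧-rule on 1]
3. ¬(◇◇(c ∧ (¬c → b)) → ◇(c ∧ (¬c → b))), w0   [∧-rule on 1]
4. ◇◇(c ∧ (¬c → b)), w0   [¬→-rule on 3]
5. ¬◇(c ∧ (¬c → b)), w0   [¬→-rule on 3]
6. ¬(c ∧ (¬c → b)), w0   [¬◇-rule on 5 via w0Rw0]
7. b ∧ ¬a, w0   [∨-rule on 2 (branches; this branch)]
8. b, w0   [∧-rule on 7]
9. ¬a, w0   [∧-rule on 7]
10. ¬c, w0   [¬∧-rule on 6 (branches; this branch)]
11. ◇(c ∧ (¬c → b)), w1   [◇-rule on 4: fresh world w1, w0Rw1]
12. ¬(c ∧ (¬c → b)), w1   [¬◇-rule on 5 via w0Rw1]
13. ¬(¬c → b), w1   [¬∧-rule on 12 (branches; this branch)]
14. ¬c, w1   [¬→-rule on 13]
15. ¬b, w1   [¬→-rule on 13]
16. c ∧ (¬c → b), w2   [◇-rule on 11: fresh world w2, w1Rw2]
17. c, w2   [∧-rule on 16]
18. ¬c → b, w2   [∧-rule on 16]
19. ¬(c ∧ (¬c → b)), w2   [¬◇-rule on 5 via w0Rw2]
20. b, w2   [→-rule on 18 (branches; this branch)]
21. ¬(¬c → b), w2   [¬∧-rule on 19 (branches; this branch)]
22. ¬c, w2   [¬→-rule on 21]
23. ¬b, w2   [¬→-rule on 21]
Accessibility: w0Rw0, w0Rw1, w0Rw2, w1Rw1, w1Rw2, w2Rw2
Branch closes: c and ¬c both at w2.
Every branch closes; the branch above is one of them.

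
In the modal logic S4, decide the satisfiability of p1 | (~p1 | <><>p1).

Satisfiable (open branch found)

1. p1 | (~p1 | <><>p1), w0
2. ~p1 | <><>p1, w0
3. <><>p1, w0
4. <>p1, w1
5. p1, w2
Accessibility: w0Rw0, w0Rw1, w0Rw2, w1Rw1, w1Rw2, w2Rw2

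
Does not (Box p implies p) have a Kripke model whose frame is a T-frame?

1. not (Box p implies p), 0
2. Box p, 0
3. not p, 0
4. p, 0
Accessibility: 0R0
Branch closes: p and not p both at 0.
(One branch shown.) All branches close.

Unsatisfiable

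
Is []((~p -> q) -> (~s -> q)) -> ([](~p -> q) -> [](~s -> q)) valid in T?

Tableau for the negation ~([]((~p -> q) -> (~s -> q)) -> ([](~p -> q) -> [](~s -> q))):
1. ~([]((~p -> q) -> (~s -> q)) -> ([](~p -> q) -> [](~s -> q))), u
2. []((~p -> q) -> (~s -> q)), u
3. ~([](~p -> q) -> [](~s -> q)), u
4. [](~p -> q), u
5. ~[](~s -> q), u
6. (~p -> q) -> (~s -> q), u
7. ~p -> q, u
8. ~s -> q, u
9. q, u
10. ~(~s -> q), v
11. ~s, v
12. ~q, v
13. (~p -> q) -> (~s -> q), v
14. ~p -> q, v
15. ~s -> q, v
16. p, v
17. q, v
Accessibility: uRu, uRv, vRv
Branch closes: q and ~q both at v.
All branches of the negation close; one closing branch shown above.

Valid in T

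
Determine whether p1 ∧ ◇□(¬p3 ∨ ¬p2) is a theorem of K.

Tableau for the negation ¬(p1 ∧ ◇□(¬p3 ∨ ¬p2)):
1. ¬(p1 ∧ ◇□(¬p3 ∨ ¬p2)), w0
2. ¬◇□(¬p3 ∨ ¬p2), w0   [¬∧-rule on 1 (branches; this branch)]
The negation has an open branch (countermodel exists).

Invalid (countermodel exists)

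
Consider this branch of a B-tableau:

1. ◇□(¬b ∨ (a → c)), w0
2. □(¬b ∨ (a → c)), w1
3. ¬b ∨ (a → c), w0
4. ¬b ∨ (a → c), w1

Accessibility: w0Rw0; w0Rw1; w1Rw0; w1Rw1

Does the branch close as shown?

No world carries both an atom and its negation.

Open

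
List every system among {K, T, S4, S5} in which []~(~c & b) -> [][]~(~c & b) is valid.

S4, S5

T-tableau for the negation ~([]~(~c & b) -> [][]~(~c & b)):
1. ~([]~(~c & b) -> [][]~(~c & b)), w0
2. []~(~c & b), w0
3. ~[][]~(~c & b), w0
4. ~(~c & b), w0
5. ~b, w0
6. ~[]~(~c & b), w1
7. ~(~c & b), w1
8. ~b, w1
9. ~c & b, w2
10. ~c, w2
11. b, w2
Accessibility: w0Rw0, w0Rw1, w1Rw1, w1Rw2, w2Rw2
Complete open branch: countermodel on a T-frame, so not valid in T, nor in K (the same frame is also a K-frame).
S4-tableau for the negation ~([]~(~c & b) -> [][]~(~c & b)):
1. ~([]~(~c & b) -> [][]~(~c & b)), w0
2. []~(~c & b), w0
3. ~[][]~(~c & b), w0
4. ~(~c & b), w0
5. ~b, w0
6. ~[]~(~c & b), w1
7. ~(~c & b), w1
8. ~b, w1
9. ~c & b, w2
10. ~c, w2
11. b, w2
12. ~(~c & b), w2
13. ~b, w2
Accessibility: w0Rw0, w0Rw1, w0Rw2, w1Rw1, w1Rw2, w2Rw2
Branch closes: b and ~b both at w2.
Every branch closes (one shown): valid in S4, hence also in S5 (every theorem of S4 is a theorem of S5).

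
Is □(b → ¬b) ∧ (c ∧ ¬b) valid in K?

Tableau for the negation ¬(□(b → ¬b) ∧ (c ∧ ¬b)):
1. ¬(□(b → ¬b) ∧ (c ∧ ¬b)), 0
2. ¬(c ∧ ¬b), 0
3. b, 0
The negation has an open branch (countermodel exists).

Invalid (countermodel exists)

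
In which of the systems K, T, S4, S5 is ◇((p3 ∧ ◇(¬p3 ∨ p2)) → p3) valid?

T, S4, S5

K-tableau for the negation ¬◇((p3 ∧ ◇(¬p3 ∨ p2)) → p3):
1. ¬◇((p3 ∧ ◇(¬p3 ∨ p2)) → p3), 0
Complete open branch: countermodel on a K-frame, so not valid in K.
T-tableau for the negation ¬◇((p3 ∧ ◇(¬p3 ∨ p2)) → p3):
1. ¬◇((p3 ∧ ◇(¬p3 ∨ p2)) → p3), 0
2. ¬((p3 ∧ ◇(¬p3 ∨ p2)) → p3), 0
3. p3 ∧ ◇(¬p3 ∨ p2), 0
4. ¬p3, 0
5. p3, 0
6. ◇(¬p3 ∨ p2), 0
Accessibility: 0R0
Branch closes: p3 and ¬p3 both at 0.
Every branch closes (one shown): valid in T, hence also in S4, S5 (every theorem of T is a theorem of S4 and S5).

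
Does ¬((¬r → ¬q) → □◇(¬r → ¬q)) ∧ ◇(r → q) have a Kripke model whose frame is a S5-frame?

1. ¬((¬r → ¬q) → □◇(¬r → ¬q)) ∧ ◇(r → q), u
2. ¬((¬r → ¬q) → □◇(¬r → ¬q)), u   [∧-rule on 1]
3. ◇(r → q), u   [∧-rule on 1]
4. ¬r → ¬q, u   [¬→-rule on 2]
5. ¬□◇(¬r → ¬q), u   [¬→-rule on 2]
6. ¬q, u   [→-rule on 4 (branches; this branch)]
7. r → q, v   [◇-rule on 3: fresh world v, uRv]
8. q, v   [→-rule on 7 (branches; this branch)]
9. ¬◇(¬r → ¬q), w   [¬□-rule on 5: fresh world w, uRw]
10. ¬(¬r → ¬q), u   [¬◇-rule on 9 via wRu]
11. ¬r, u   [¬→-rule on 10]
12. q, u   [¬→-rule on 10]
Accessibility: uRu, uRv, uRw, vRu, vRv, vRw, wRu, wRv, wRw
Branch closes: q and ¬q both at u.
All branches of the tableau close; one closing branch shown above.

Unsatisfiable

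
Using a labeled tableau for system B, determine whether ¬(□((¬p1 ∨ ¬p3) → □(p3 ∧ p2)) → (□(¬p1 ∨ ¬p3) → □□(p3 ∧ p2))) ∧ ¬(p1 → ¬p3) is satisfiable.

No, unsatisfiable

1. ¬(□((¬p1 ∨ ¬p3) → □(p3 ∧ p2)) → (□(¬p1 ∨ ¬p3) → □□(p3 ∧ p2))) ∧ ¬(p1 → ¬p3), w0
2. ¬(□((¬p1 ∨ ¬p3) → □(p3 ∧ p2)) → (□(¬p1 ∨ ¬p3) → □□(p3 ∧ p2))), w0   [∧-rule on 1]
3. ¬(p1 → ¬p3), w0   [∧-rule on 1]
4. □((¬p1 ∨ ¬p3) → □(p3 ∧ p2)), w0   [¬→-rule on 2]
5. ¬(□(¬p1 ∨ ¬p3) → □□(p3 ∧ p2)), w0   [¬→-rule on 2]
6. p1, w0   [¬→-rule on 3]
7. p3, w0   [¬→-rule on 3]
8. □(¬p1 ∨ ¬p3), w0   [¬→-rule on 5]
9. ¬□□(p3 ∧ p2), w0   [¬→-rule on 5]
10. (¬p1 ∨ ¬p3) → □(p3 ∧ p2), w0   [□-rule on 4 via w0Rw0]
11. ¬p1 ∨ ¬p3, w0   [□-rule on 8 via w0Rw0]
12. □(p3 ∧ p2), w0   [→-rule on 10 (branches; this branch)]
13. p3 ∧ p2, w0   [□-rule on 12 via w0Rw0]
14. p2, w0   [∧-rule on 13]
15. ¬p3, w0   [∨-rule on 11 (branches; this branch)]
Accessibility: w0Rw0
Branch closes: p3 and ¬p3 both at w0.
All branches of the tableau close; one closing branch shown above.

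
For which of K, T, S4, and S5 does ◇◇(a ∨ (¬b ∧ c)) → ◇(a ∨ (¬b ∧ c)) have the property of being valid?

S4, S5

S4-tableau for the negation ¬(◇◇(a ∨ (¬b ∧ c)) → ◇(a ∨ (¬b ∧ c))):
1. ¬(◇◇(a ∨ (¬b ∧ c)) → ◇(a ∨ (¬b ∧ c))), 0
2. ◇◇(a ∨ (¬b ∧ c)), 0
3. ¬◇(a ∨ (¬b ∧ c)), 0
4. ¬(a ∨ (¬b ∧ c)), 0
5. ¬a, 0
6. ¬(¬b ∧ c), 0
7. ¬c, 0
8. ◇(a ∨ (¬b ∧ c)), 1
9. ¬(a ∨ (¬b ∧ c)), 1
10. ¬a, 1
11. ¬(¬b ∧ c), 1
12. ¬c, 1
13. a ∨ (¬b ∧ c), 2
14. ¬(a ∨ (¬b ∧ c)), 2
15. ¬a, 2
16. ¬(¬b ∧ c), 2
17. ¬b ∧ c, 2
18. ¬b, 2
19. c, 2
20. ¬c, 2
Accessibility: 0R0, 0R1, 0R2, 1R1, 1R2, 2R2
Branch closes: c and ¬c both at 2.
Every branch closes (one shown): valid in S4, hence also in S5 (every theorem of S4 is a theorem of S5).
T-tableau for the negation ¬(◇◇(a ∨ (¬b ∧ c)) → ◇(a ∨ (¬b ∧ c))):
1. ¬(◇◇(a ∨ (¬b ∧ c)) → ◇(a ∨ (¬b ∧ c))), 0
2. ◇◇(a ∨ (¬b ∧ c)), 0
3. ¬◇(a ∨ (¬b ∧ c)), 0
4. ¬(a ∨ (¬b ∧ c)), 0
5. ¬a, 0
6. ¬(¬b ∧ c), 0
7. ¬c, 0
8. ◇(a ∨ (¬b ∧ c)), 1
9. ¬(a ∨ (¬b ∧ c)), 1
10. ¬a, 1
11. ¬(¬b ∧ c), 1
12. ¬c, 1
13. a ∨ (¬b ∧ c), 2
14. ¬b ∧ c, 2
15. ¬b, 2
16. c, 2
Accessibility: 0R0, 0R1, 1R1, 1R2, 2R2
Complete open branch: countermodel on a T-frame, so not valid in T, nor in K (the same frame is also a K-frame).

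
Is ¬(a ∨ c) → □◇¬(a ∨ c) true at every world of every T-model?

No, not valid

Tableau for the negation ¬(¬(a ∨ c) → □◇¬(a ∨ c)):
1. ¬(¬(a ∨ c) → □◇¬(a ∨ c)), 0
2. ¬(a ∨ c), 0
3. ¬□◇¬(a ∨ c), 0
4. ¬a, 0
5. ¬c, 0
6. ¬◇¬(a ∨ c), 1
7. a ∨ c, 1
8. c, 1
Accessibility: 0R0, 0R1, 1R1
The negation has an open branch (countermodel exists).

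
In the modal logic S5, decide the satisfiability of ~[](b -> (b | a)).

Unsatisfiable (every branch closes)

1. ~[](b -> (b | a)), 0
2. ~(b -> (b | a)), 1   [~[]-rule on 1: fresh world 1, 0R1]
3. b, 1   [~->-rule on 2]
4. ~(b | a), 1   [~->-rule on 2]
5. ~b, 1   [~|-rule on 4]
6. ~a, 1   [~|-rule on 4]
Accessibility: 0R0, 0R1, 1R0, 1R1
Branch closes: b and ~b both at 1.
(One branch shown.) All branches close.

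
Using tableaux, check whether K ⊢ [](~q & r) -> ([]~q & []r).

Tableau for the negation ~([](~q & r) -> ([]~q & []r)):
1. ~([](~q & r) -> ([]~q & []r)), w0
2. [](~q & r), w0
3. ~([]~q & []r), w0
4. ~[]r, w0
5. ~r, w1
6. ~q & r, w1
7. ~q, w1
8. r, w1
Accessibility: w0Rw1
Branch closes: r and ~r both at w1.
All branches of the negation close; one closing branch shown above.

Valid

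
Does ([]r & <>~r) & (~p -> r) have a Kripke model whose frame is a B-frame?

Unsatisfiable (every branch closes)

1. ([]r & <>~r) & (~p -> r), w0
2. []r & <>~r, w0
3. ~p -> r, w0
4. []r, w0
5. <>~r, w0
6. r, w0
7. ~r, w1
8. r, w1
Accessibility: w0Rw0, w0Rw1, w1Rw0, w1Rw1
Branch closes: r and ~r both at w1.
(One branch shown.) All branches close.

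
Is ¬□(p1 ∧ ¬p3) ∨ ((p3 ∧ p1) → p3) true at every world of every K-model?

Valid

Tableau for the negation ¬(¬□(p1 ∧ ¬p3) ∨ ((p3 ∧ p1) → p3)):
1. ¬(¬□(p1 ∧ ¬p3) ∨ ((p3 ∧ p1) → p3)), 0
2. □(p1 ∧ ¬p3), 0
3. ¬((p3 ∧ p1) → p3), 0
4. p3 ∧ p1, 0
5. ¬p3, 0
6. p3, 0
7. p1, 0
Branch closes: p3 and ¬p3 both at 0.
Every branch of the negation's tableau closes; the branch above is one of them.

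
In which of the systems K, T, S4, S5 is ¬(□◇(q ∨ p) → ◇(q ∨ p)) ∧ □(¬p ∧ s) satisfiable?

T-tableau for the formula:
1. ¬(□◇(q ∨ p) → ◇(q ∨ p)) ∧ □(¬p ∧ s), u
2. ¬(□◇(q ∨ p) → ◇(q ∨ p)), u
3. □(¬p ∧ s), u
4. □◇(q ∨ p), u
5. ¬◇(q ∨ p), u
6. ¬p ∧ s, u
7. ¬p, u
8. s, u
9. ◇(q ∨ p), u
10. ¬(q ∨ p), u
11. ¬q, u
12. q ∨ p, v
13. ¬p ∧ s, v
14. ¬p, v
15. s, v
16. ◇(q ∨ p), v
17. ¬(q ∨ p), v
18. ¬q, v
19. p, v
Accessibility: uRu, uRv, vRv
Branch closes: p and ¬p both at v.
Every branch closes (one shown): unsatisfiable in T, hence also in S4, S5 (every S4/S5-frame is a T-frame).
K-tableau for the formula:
1. ¬(□◇(q ∨ p) → ◇(q ∨ p)) ∧ □(¬p ∧ s), u
2. ¬(□◇(q ∨ p) → ◇(q ∨ p)), u
3. □(¬p ∧ s), u
4. □◇(q ∨ p), u
5. ¬◇(q ∨ p), u
Complete open branch: satisfiable in K.

K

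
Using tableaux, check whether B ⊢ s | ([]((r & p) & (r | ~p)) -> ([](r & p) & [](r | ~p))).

Tableau for the negation ~(s | ([]((r & p) & (r | ~p)) -> ([](r & p) & [](r | ~p)))):
1. ~(s | ([]((r & p) & (r | ~p)) -> ([](r & p) & [](r | ~p)))), w0
2. ~s, w0
3. ~([]((r & p) & (r | ~p)) -> ([](r & p) & [](r | ~p))), w0
4. []((r & p) & (r | ~p)), w0
5. ~([](r & p) & [](r | ~p)), w0
6. (r & p) & (r | ~p), w0
7. r & p, w0
8. r | ~p, w0
9. r, w0
10. p, w0
11. ~[](r | ~p), w0
12. ~(r | ~p), w1
13. ~r, w1
14. p, w1
15. (r & p) & (r | ~p), w1
16. r & p, w1
17. r | ~p, w1
18. r, w1
Accessibility: w0Rw0, w0Rw1, w1Rw0, w1Rw1
Branch closes: r and ~r both at w1.
All branches of the negation close; one closing branch shown above.

Valid in B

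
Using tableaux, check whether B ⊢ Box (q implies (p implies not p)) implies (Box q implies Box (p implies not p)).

Valid in B

Tableau for the negation not (Box (q implies (p implies not p)) implies (Box q implies Box (p implies not p))):
1. not (Box (q implies (p implies not p)) implies (Box q implies Box (p implies not p))), w0
2. Box (q implies (p implies not p)), w0
3. not (Box q implies Box (p implies not p)), w0
4. Box q, w0
5. not Box (p implies not p), w0
6. q implies (p implies not p), w0
7. q, w0
8. p implies not p, w0
9. not p, w0
10. not (p implies not p), w1
11. p, w1
12. q implies (p implies not p), w1
13. q, w1
14. p implies not p, w1
15. not p, w1
Accessibility: w0Rw0, w0Rw1, w1Rw0, w1Rw1
Branch closes: p and not p both at w1.
Every branch of the negation's tableau closes; the branch above is one of them.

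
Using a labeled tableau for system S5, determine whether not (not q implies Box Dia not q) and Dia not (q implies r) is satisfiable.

Unsatisfiable (every branch closes)

1. not (not q implies Box Dia not q) and Dia not (q implies r), w0
2. not (not q implies Box Dia not q), w0
3. Dia not (q implies r), w0
4. not q, w0
5. not Box Dia not q, w0
6. not (q implies r), w1
7. q, w1
8. not r, w1
9. not Dia not q, w2
10. q, w0
Accessibility: w0Rw0, w0Rw1, w0Rw2, w1Rw0, w1Rw1, w1Rw2, w2Rw0, w2Rw1, w2Rw2
Branch closes: q and not q both at w0.
(One branch shown.) All branches close.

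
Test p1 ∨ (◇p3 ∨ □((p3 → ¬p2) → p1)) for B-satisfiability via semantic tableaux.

1. p1 ∨ (◇p3 ∨ □((p3 → ¬p2) → p1)), 0
2. ◇p3 ∨ □((p3 → ¬p2) → p1), 0
3. □((p3 → ¬p2) → p1), 0
4. (p3 → ¬p2) → p1, 0
5. p1, 0
Accessibility: 0R0

Yes, satisfiable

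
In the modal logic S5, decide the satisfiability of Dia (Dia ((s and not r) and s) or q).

Yes, satisfiable

1. Dia (Dia ((s and not r) and s) or q), 0
2. Dia ((s and not r) and s) or q, 1
3. q, 1
Accessibility: 0R0, 0R1, 1R0, 1R1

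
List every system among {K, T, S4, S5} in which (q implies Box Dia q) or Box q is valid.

S5

S5-tableau for the negation not ((q implies Box Dia q) or Box q):
1. not ((q implies Box Dia q) or Box q), w0
2. not (q implies Box Dia q), w0
3. not Box q, w0
4. q, w0
5. not Box Dia q, w0
6. not q, w1
7. not Dia q, w2
8. not q, w0
Accessibility: w0Rw0, w0Rw1, w0Rw2, w1Rw0, w1Rw1, w1Rw2, w2Rw0, w2Rw1, w2Rw2
Branch closes: q and not q both at w0.
Every branch closes (one shown): valid in S5.
S4-tableau for the negation not ((q implies Box Dia q) or Box q):
1. not ((q implies Box Dia q) or Box q), w0
2. not (q implies Box Dia q), w0
3. not Box q, w0
4. q, w0
5. not Box Dia q, w0
6. not q, w1
7. not Dia q, w2
8. not q, w2
Accessibility: w0Rw0, w0Rw1, w0Rw2, w1Rw1, w2Rw2
Complete open branch: countermodel on an S4-frame, so not valid in S4, nor in K, T (the same frame is also a K-frame and a T-frame).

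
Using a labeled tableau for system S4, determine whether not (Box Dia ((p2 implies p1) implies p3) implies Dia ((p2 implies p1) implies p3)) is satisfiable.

1. not (Box Dia ((p2 implies p1) implies p3) implies Dia ((p2 implies p1) implies p3)), 0
2. Box Dia ((p2 implies p1) implies p3), 0
3. not Dia ((p2 implies p1) implies p3), 0
4. Dia ((p2 implies p1) implies p3), 0
5. not ((p2 implies p1) implies p3), 0
6. p2 implies p1, 0
7. not p3, 0
8. p1, 0
9. (p2 implies p1) implies p3, 1
10. Dia ((p2 implies p1) implies p3), 1
11. not ((p2 implies p1) implies p3), 1
12. p2 implies p1, 1
13. not p3, 1
14. not (p2 implies p1), 1
15. p2, 1
16. not p1, 1
17. p1, 1
Accessibility: 0R0, 0R1, 1R1
Branch closes: p1 and not p1 both at 1.
(One branch shown.) All branches close.

Unsatisfiable (every branch closes)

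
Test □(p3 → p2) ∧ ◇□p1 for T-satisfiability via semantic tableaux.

Satisfiable (open branch found)

1. □(p3 → p2) ∧ ◇□p1, 0
2. □(p3 → p2), 0
3. ◇□p1, 0
4. p3 → p2, 0
5. p2, 0
6. □p1, 1
7. p3 → p2, 1
8. p1, 1
9. p2, 1
Accessibility: 0R0, 0R1, 1R1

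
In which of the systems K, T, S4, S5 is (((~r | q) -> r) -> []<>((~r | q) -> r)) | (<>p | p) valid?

S5

S5-tableau for the negation ~((((~r | q) -> r) -> []<>((~r | q) -> r)) | (<>p | p)):
1. ~((((~r | q) -> r) -> []<>((~r | q) -> r)) | (<>p | p)), u
2. ~(((~r | q) -> r) -> []<>((~r | q) -> r)), u
3. ~(<>p | p), u
4. (~r | q) -> r, u
5. ~[]<>((~r | q) -> r), u
6. ~<>p, u
7. ~p, u
8. ~(~r | q), u
9. r, u
10. ~q, u
11. ~<>((~r | q) -> r), v
12. ~p, v
13. ~((~r | q) -> r), u
14. ~r | q, u
15. ~r, u
Accessibility: uRu, uRv, vRu, vRv
Branch closes: r and ~r both at u.
Every branch closes (one shown): valid in S5.
S4-tableau for the negation ~((((~r | q) -> r) -> []<>((~r | q) -> r)) | (<>p | p)):
1. ~((((~r | q) -> r) -> []<>((~r | q) -> r)) | (<>p | p)), u
2. ~(((~r | q) -> r) -> []<>((~r | q) -> r)), u
3. ~(<>p | p), u
4. (~r | q) -> r, u
5. ~[]<>((~r | q) -> r), u
6. ~<>p, u
7. ~p, u
8. r, u
9. ~<>((~r | q) -> r), v
10. ~p, v
11. ~((~r | q) -> r), v
12. ~r | q, v
13. ~r, v
14. q, v
Accessibility: uRu, uRv, vRv
Complete open branch: countermodel on an S4-frame, so not valid in S4, nor in K, T (the same frame is also a K-frame and a T-frame).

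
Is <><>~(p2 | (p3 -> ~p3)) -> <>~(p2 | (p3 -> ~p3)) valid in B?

Tableau for the negation ~(<><>~(p2 | (p3 -> ~p3)) -> <>~(p2 | (p3 -> ~p3))):
1. ~(<><>~(p2 | (p3 -> ~p3)) -> <>~(p2 | (p3 -> ~p3))), u
2. <><>~(p2 | (p3 -> ~p3)), u
3. ~<>~(p2 | (p3 -> ~p3)), u
4. p2 | (p3 -> ~p3), u
5. p3 -> ~p3, u
6. ~p3, u
7. <>~(p2 | (p3 -> ~p3)), v
8. p2 | (p3 -> ~p3), v
9. p3 -> ~p3, v
10. ~p3, v
11. ~(p2 | (p3 -> ~p3)), w
12. ~p2, w
13. ~(p3 -> ~p3), w
14. p3, w
Accessibility: uRu, uRv, vRu, vRv, vRw, wRv, wRw
The negation has an open branch (countermodel exists).

No, not valid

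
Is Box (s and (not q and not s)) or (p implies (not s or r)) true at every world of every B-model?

No, not valid

Tableau for the negation not (Box (s and (not q and not s)) or (p implies (not s or r))):
1. not (Box (s and (not q and not s)) or (p implies (not s or r))), u
2. not Box (s and (not q and not s)), u
3. not (p implies (not s or r)), u
4. p, u
5. not (not s or r), u
6. s, u
7. not r, u
8. not (s and (not q and not s)), v
9. not (not q and not s), v
10. s, v
Accessibility: uRu, uRv, vRu, vRv
The negation has an open branch (countermodel exists).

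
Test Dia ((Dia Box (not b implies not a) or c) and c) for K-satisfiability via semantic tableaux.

Satisfiable

1. Dia ((Dia Box (not b implies not a) or c) and c), 0
2. (Dia Box (not b implies not a) or c) and c, 1
3. Dia Box (not b implies not a) or c, 1
4. c, 1
Accessibility: 0R1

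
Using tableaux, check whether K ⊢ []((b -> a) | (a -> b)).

Tableau for the negation ~[]((b -> a) | (a -> b)):
1. ~[]((b -> a) | (a -> b)), 0
2. ~((b -> a) | (a -> b)), 1
3. ~(b -> a), 1
4. ~(a -> b), 1
5. b, 1
6. ~a, 1
7. a, 1
8. ~b, 1
Accessibility: 0R1
Branch closes: a and ~a both at 1.
All branches of the negation close; one closing branch shown above.

Yes, valid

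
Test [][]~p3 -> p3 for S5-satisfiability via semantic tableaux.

Satisfiable

1. [][]~p3 -> p3, 0
2. p3, 0
Accessibility: 0R0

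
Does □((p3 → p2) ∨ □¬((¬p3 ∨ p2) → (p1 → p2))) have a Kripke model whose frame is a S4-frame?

1. □((p3 → p2) ∨ □¬((¬p3 ∨ p2) → (p1 → p2))), w0
2. (p3 → p2) ∨ □¬((¬p3 ∨ p2) → (p1 → p2)), w0
3. □¬((¬p3 ∨ p2) → (p1 → p2)), w0
4. ¬((¬p3 ∨ p2) → (p1 → p2)), w0
5. ¬p3 ∨ p2, w0
6. ¬(p1 → p2), w0
7. p1, w0
8. ¬p2, w0
9. ¬p3, w0
Accessibility: w0Rw0

Satisfiable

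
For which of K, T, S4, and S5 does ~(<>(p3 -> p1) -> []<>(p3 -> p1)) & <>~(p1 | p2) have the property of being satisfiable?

S4-tableau for the formula:
1. ~(<>(p3 -> p1) -> []<>(p3 -> p1)) & <>~(p1 | p2), 0
2. ~(<>(p3 -> p1) -> []<>(p3 -> p1)), 0   [&-rule on 1]
3. <>~(p1 | p2), 0   [&-rule on 1]
4. <>(p3 -> p1), 0   [~->-rule on 2]
5. ~[]<>(p3 -> p1), 0   [~->-rule on 2]
6. ~(p1 | p2), 1   [<>-rule on 3: fresh world 1, 0R1]
7. ~p1, 1   [~|-rule on 6]
8. ~p2, 1   [~|-rule on 6]
9. p3 -> p1, 2   [<>-rule on 4: fresh world 2, 0R2]
10. p1, 2   [->-rule on 9 (branches; this branch)]
11. ~<>(p3 -> p1), 3   [~[]-rule on 5: fresh world 3, 0R3]
12. ~(p3 -> p1), 3   [~<>-rule on 11 via 3R3]
13. p3, 3   [~->-rule on 12]
14. ~p1, 3   [~->-rule on 12]
Accessibility: 0R0, 0R1, 0R2, 0R3, 1R1, 2R2, 3R3
Complete open branch: satisfiable in S4, hence also in K, T (this S4-model is also a K-model and a T-model).
S5-tableau for the formula:
1. ~(<>(p3 -> p1) -> []<>(p3 -> p1)) & <>~(p1 | p2), 0
2. ~(<>(p3 -> p1) -> []<>(p3 -> p1)), 0   [&-rule on 1]
3. <>~(p1 | p2), 0   [&-rule on 1]
4. <>(p3 -> p1), 0   [~->-rule on 2]
5. ~[]<>(p3 -> p1), 0   [~->-rule on 2]
6. ~(p1 | p2), 1   [<>-rule on 3: fresh world 1, 0R1]
7. ~p1, 1   [~|-rule on 6]
8. ~p2, 1   [~|-rule on 6]
9. p3 -> p1, 2   [<>-rule on 4: fresh world 2, 0R2]
10. p1, 2   [->-rule on 9 (branches; this branch)]
11. ~<>(p3 -> p1), 3   [~[]-rule on 5: fresh world 3, 0R3]
12. ~(p3 -> p1), 0   [~<>-rule on 11 via 3R0]
13. p3, 0   [~->-rule on 12]
14. ~p1, 0   [~->-rule on 12]
15. ~(p3 -> p1), 1   [~<>-rule on 11 via 3R1]
16. p3, 1   [~->-rule on 15]
17. ~(p3 -> p1), 2   [~<>-rule on 11 via 3R2]
18. p3, 2   [~->-rule on 17]
19. ~p1, 2   [~->-rule on 17]
Accessibility: 0R0, 0R1, 0R2, 0R3, 1R0, 1R1, 1R2, 1R3, 2R0, 2R1, 2R2, 2R3, 3R0, 3R1, 3R2, 3R3
Branch closes: p1 and ~p1 both at 2.
Every branch closes (one shown): unsatisfiable in S5.

K, T, S4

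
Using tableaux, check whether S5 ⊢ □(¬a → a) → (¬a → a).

Yes, valid

Tableau for the negation ¬(□(¬a → a) → (¬a → a)):
1. ¬(□(¬a → a) → (¬a → a)), 0
2. □(¬a → a), 0   [¬→-rule on 1]
3. ¬(¬a → a), 0   [¬→-rule on 1]
4. ¬a, 0   [¬→-rule on 3]
5. ¬a → a, 0   [□-rule on 2 via 0R0]
6. a, 0   [→-rule on 5 (branches; this branch)]
Accessibility: 0R0
Branch closes: a and ¬a both at 0.
All branches of the negation close; one closing branch shown above.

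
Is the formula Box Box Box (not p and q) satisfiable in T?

1. Box Box Box (not p and q), 0
2. Box Box (not p and q), 0
3. Box (not p and q), 0
4. not p and q, 0
5. not p, 0
6. q, 0
Accessibility: 0R0

Satisfiable (open branch found)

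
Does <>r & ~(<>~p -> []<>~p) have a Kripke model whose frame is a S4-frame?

1. <>r & ~(<>~p -> []<>~p), 0
2. <>r, 0
3. ~(<>~p -> []<>~p), 0
4. <>~p, 0
5. ~[]<>~p, 0
6. r, 1
7. ~p, 2
8. ~<>~p, 3
9. p, 3
Accessibility: 0R0, 0R1, 0R2, 0R3, 1R1, 2R2, 3R3

Satisfiable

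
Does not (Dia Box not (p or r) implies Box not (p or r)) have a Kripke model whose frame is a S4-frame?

Yes, satisfiable

1. not (Dia Box not (p or r) implies Box not (p or r)), 0
2. Dia Box not (p or r), 0   [neg-implies-rule on 1]
3. not Box not (p or r), 0   [neg-implies-rule on 1]
4. Box not (p or r), 1   [Dia-rule on 2: fresh world 1, 0R1]
5. not (p or r), 1   [Box-rule on 4 via 1R1]
6. not p, 1   [neg-or-rule on 5]
7. not r, 1   [neg-or-rule on 5]
8. p or r, 2   [neg-Box-rule on 3: fresh world 2, 0R2]
9. r, 2   [or-rule on 8 (branches; this branch)]
Accessibility: 0R0, 0R1, 0R2, 1R1, 2R2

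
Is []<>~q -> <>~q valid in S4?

Valid

Tableau for the negation ~([]<>~q -> <>~q):
1. ~([]<>~q -> <>~q), u
2. []<>~q, u
3. ~<>~q, u
4. <>~q, u
5. q, u
6. ~q, v
7. <>~q, v
8. q, v
Accessibility: uRu, uRv, vRv
Branch closes: q and ~q both at v.
Every branch of the negation's tableau closes; the branch above is one of them.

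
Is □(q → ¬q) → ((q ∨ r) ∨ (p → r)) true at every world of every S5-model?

Invalid (countermodel exists)

Tableau for the negation ¬(□(q → ¬q) → ((q ∨ r) ∨ (p → r))):
1. ¬(□(q → ¬q) → ((q ∨ r) ∨ (p → r))), w0
2. □(q → ¬q), w0
3. ¬((q ∨ r) ∨ (p → r)), w0
4. ¬(q ∨ r), w0
5. ¬(p → r), w0
6. ¬q, w0
7. ¬r, w0
8. p, w0
9. q → ¬q, w0
Accessibility: w0Rw0
The negation has an open branch (countermodel exists).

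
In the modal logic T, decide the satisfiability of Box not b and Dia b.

Unsatisfiable

1. Box not b and Dia b, u
2. Box not b, u
3. Dia b, u
4. not b, u
5. b, v
6. not b, v
Accessibility: uRu, uRv, vRv
Branch closes: b and not b both at v.
Every branch closes; the branch above is one of them.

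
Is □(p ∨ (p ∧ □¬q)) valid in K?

Not valid

Tableau for the negation ¬□(p ∨ (p ∧ □¬q)):
1. ¬□(p ∨ (p ∧ □¬q)), u
2. ¬(p ∨ (p ∧ □¬q)), v
3. ¬p, v
4. ¬(p ∧ □¬q), v
5. ¬□¬q, v
6. q, w
Accessibility: uRv, vRw
The negation has an open branch (countermodel exists).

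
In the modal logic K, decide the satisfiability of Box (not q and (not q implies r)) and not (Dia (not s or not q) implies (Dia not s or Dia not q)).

1. Box (not q and (not q implies r)) and not (Dia (not s or not q) implies (Dia not s or Dia not q)), u
2. Box (not q and (not q implies r)), u
3. not (Dia (not s or not q) implies (Dia not s or Dia not q)), u
4. Dia (not s or not q), u
5. not (Dia not s or Dia not q), u
6. not Dia not s, u
7. not Dia not q, u
8. not s or not q, v
9. not q and (not q implies r), v
10. not q, v
11. not q implies r, v
12. s, v
13. q, v
Accessibility: uRv
Branch closes: q and not q both at v.
Every branch closes; the branch above is one of them.

Unsatisfiable (every branch closes)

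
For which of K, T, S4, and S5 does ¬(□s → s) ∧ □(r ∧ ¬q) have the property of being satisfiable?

K

T-tableau for the formula:
1. ¬(□s → s) ∧ □(r ∧ ¬q), 0
2. ¬(□s → s), 0
3. □(r ∧ ¬q), 0
4. □s, 0
5. ¬s, 0
6. r ∧ ¬q, 0
7. r, 0
8. ¬q, 0
9. s, 0
Accessibility: 0R0
Branch closes: s and ¬s both at 0.
Every branch closes (one shown): unsatisfiable in T, hence also in S4, S5 (every S4/S5-frame is a T-frame).
K-tableau for the formula:
1. ¬(□s → s) ∧ □(r ∧ ¬q), 0
2. ¬(□s → s), 0
3. □(r ∧ ¬q), 0
4. □s, 0
5. ¬s, 0
Complete open branch: satisfiable in K.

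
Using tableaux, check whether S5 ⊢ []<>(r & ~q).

Tableau for the negation ~[]<>(r & ~q):
1. ~[]<>(r & ~q), 0
2. ~<>(r & ~q), 1
3. ~(r & ~q), 0
4. ~(r & ~q), 1
5. q, 0
6. q, 1
Accessibility: 0R0, 0R1, 1R0, 1R1
The negation has an open branch (countermodel exists).

Not valid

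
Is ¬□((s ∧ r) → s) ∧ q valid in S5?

Invalid (countermodel exists)

Tableau for the negation ¬(¬□((s ∧ r) → s) ∧ q):
1. ¬(¬□((s ∧ r) → s) ∧ q), 0
2. ¬q, 0
Accessibility: 0R0
The negation has an open branch (countermodel exists).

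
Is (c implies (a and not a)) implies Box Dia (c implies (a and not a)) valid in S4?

No, not valid

Tableau for the negation not ((c implies (a and not a)) implies Box Dia (c implies (a and not a))):
1. not ((c implies (a and not a)) implies Box Dia (c implies (a and not a))), w0
2. c implies (a and not a), w0
3. not Box Dia (c implies (a and not a)), w0
4. not c, w0
5. not Dia (c implies (a and not a)), w1
6. not (c implies (a and not a)), w1
7. c, w1
8. not (a and not a), w1
9. a, w1
Accessibility: w0Rw0, w0Rw1, w1Rw1
The negation has an open branch (countermodel exists).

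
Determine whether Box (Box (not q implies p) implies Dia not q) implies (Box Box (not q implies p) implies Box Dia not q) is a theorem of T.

Tableau for the negation not (Box (Box (not q implies p) implies Dia not q) implies (Box Box (not q implies p) implies Box Dia not q)):
1. not (Box (Box (not q implies p) implies Dia not q) implies (Box Box (not q implies p) implies Box Dia not q)), u
2. Box (Box (not q implies p) implies Dia not q), u
3. not (Box Box (not q implies p) implies Box Dia not q), u
4. Box Box (not q implies p), u
5. not Box Dia not q, u
6. Box (not q implies p) implies Dia not q, u
7. Box (not q implies p), u
8. not q implies p, u
9. Dia not q, u
10. p, u
11. not Dia not q, v
12. Box (not q implies p) implies Dia not q, v
13. Box (not q implies p), v
14. not q implies p, v
15. q, v
16. not Box (not q implies p), v
17. p, v
18. not q, w
19. Box (not q implies p) implies Dia not q, w
20. Box (not q implies p), w
21. not q implies p, w
22. Dia not q, w
23. p, w
24. not (not q implies p), x
25. not q, x
26. not p, x
27. q, x
Accessibility: uRu, uRv, uRw, vRv, vRx, wRw, xRx
Branch closes: q and not q both at x.
All branches of the negation close; one closing branch shown above.

Valid in T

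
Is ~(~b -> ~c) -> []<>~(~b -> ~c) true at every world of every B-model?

Tableau for the negation ~(~(~b -> ~c) -> []<>~(~b -> ~c)):
1. ~(~(~b -> ~c) -> []<>~(~b -> ~c)), u
2. ~(~b -> ~c), u
3. ~[]<>~(~b -> ~c), u
4. ~b, u
5. c, u
6. ~<>~(~b -> ~c), v
7. ~b -> ~c, u
8. ~b -> ~c, v
9. ~c, u
Accessibility: uRu, uRv, vRu, vRv
Branch closes: c and ~c both at u.
All branches of the negation close; one closing branch shown above.

Valid in B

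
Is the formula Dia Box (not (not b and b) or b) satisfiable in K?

1. Dia Box (not (not b and b) or b), w0
2. Box (not (not b and b) or b), w1
Accessibility: w0Rw1

Satisfiable (open branch found)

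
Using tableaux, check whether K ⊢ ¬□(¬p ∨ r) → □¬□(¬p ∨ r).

Not valid

Tableau for the negation ¬(¬□(¬p ∨ r) → □¬□(¬p ∨ r)):
1. ¬(¬□(¬p ∨ r) → □¬□(¬p ∨ r)), w0
2. ¬□(¬p ∨ r), w0   [¬→-rule on 1]
3. ¬□¬□(¬p ∨ r), w0   [¬→-rule on 1]
4. ¬(¬p ∨ r), w1   [¬□-rule on 2: fresh world w1, w0Rw1]
5. p, w1   [¬∨-rule on 4]
6. ¬r, w1   [¬∨-rule on 4]
7. □(¬p ∨ r), w2   [¬□-rule on 3: fresh world w2, w0Rw2]
Accessibility: w0Rw1, w0Rw2
The negation has an open branch (countermodel exists).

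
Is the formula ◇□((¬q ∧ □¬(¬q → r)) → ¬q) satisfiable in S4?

1. ◇□((¬q ∧ □¬(¬q → r)) → ¬q), 0
2. □((¬q ∧ □¬(¬q → r)) → ¬q), 1
3. (¬q ∧ □¬(¬q → r)) → ¬q, 1
4. ¬q, 1
Accessibility: 0R0, 0R1, 1R1

Satisfiable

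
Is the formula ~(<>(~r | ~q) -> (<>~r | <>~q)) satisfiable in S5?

1. ~(<>(~r | ~q) -> (<>~r | <>~q)), 0
2. <>(~r | ~q), 0
3. ~(<>~r | <>~q), 0
4. ~<>~r, 0
5. ~<>~q, 0
6. r, 0
7. q, 0
8. ~r | ~q, 1
9. r, 1
10. q, 1
11. ~q, 1
Accessibility: 0R0, 0R1, 1R0, 1R1
Branch closes: q and ~q both at 1.
All branches of the tableau close; one closing branch shown above.

Unsatisfiable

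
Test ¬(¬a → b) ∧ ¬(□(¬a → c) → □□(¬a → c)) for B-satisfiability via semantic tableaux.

Satisfiable (open branch found)

1. ¬(¬a → b) ∧ ¬(□(¬a → c) → □□(¬a → c)), 0
2. ¬(¬a → b), 0
3. ¬(□(¬a → c) → □□(¬a → c)), 0
4. ¬a, 0
5. ¬b, 0
6. □(¬a → c), 0
7. ¬□□(¬a → c), 0
8. ¬a → c, 0
9. c, 0
10. ¬□(¬a → c), 1
11. ¬a → c, 1
12. c, 1
13. ¬(¬a → c), 2
14. ¬a, 2
15. ¬c, 2
Accessibility: 0R0, 0R1, 1R0, 1R1, 1R2, 2R1, 2R2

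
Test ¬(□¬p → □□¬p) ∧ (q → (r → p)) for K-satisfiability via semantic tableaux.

Satisfiable

1. ¬(□¬p → □□¬p) ∧ (q → (r → p)), 0
2. ¬(□¬p → □□¬p), 0
3. q → (r → p), 0
4. □¬p, 0
5. ¬□□¬p, 0
6. r → p, 0
7. p, 0
8. ¬□¬p, 1
9. ¬p, 1
10. p, 2
Accessibility: 0R1, 1R2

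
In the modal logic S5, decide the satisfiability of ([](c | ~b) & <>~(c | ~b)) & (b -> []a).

1. ([](c | ~b) & <>~(c | ~b)) & (b -> []a), w0
2. [](c | ~b) & <>~(c | ~b), w0
3. b -> []a, w0
4. [](c | ~b), w0
5. <>~(c | ~b), w0
6. c | ~b, w0
7. []a, w0
8. a, w0
9. ~b, w0
10. ~(c | ~b), w1
11. ~c, w1
12. b, w1
13. c | ~b, w1
14. a, w1
15. ~b, w1
Accessibility: w0Rw0, w0Rw1, w1Rw0, w1Rw1
Branch closes: b and ~b both at w1.
(One branch shown.) All branches close.

No, unsatisfiable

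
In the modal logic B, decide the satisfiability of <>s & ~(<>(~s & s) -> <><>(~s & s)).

Unsatisfiable

1. <>s & ~(<>(~s & s) -> <><>(~s & s)), 0
2. <>s, 0
3. ~(<>(~s & s) -> <><>(~s & s)), 0
4. <>(~s & s), 0
5. ~<><>(~s & s), 0
6. ~<>(~s & s), 0
7. ~(~s & s), 0
8. ~s, 0
9. s, 1
10. ~<>(~s & s), 1
11. ~(~s & s), 1
12. ~s & s, 2
13. ~s, 2
14. s, 2
Accessibility: 0R0, 0R1, 0R2, 1R0, 1R1, 2R0, 2R2
Branch closes: s and ~s both at 2.
Every branch closes; the branch above is one of them.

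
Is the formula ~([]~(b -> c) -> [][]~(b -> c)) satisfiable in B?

Satisfiable

1. ~([]~(b -> c) -> [][]~(b -> c)), 0
2. []~(b -> c), 0
3. ~[][]~(b -> c), 0
4. ~(b -> c), 0
5. b, 0
6. ~c, 0
7. ~[]~(b -> c), 1
8. ~(b -> c), 1
9. b, 1
10. ~c, 1
11. b -> c, 2
12. c, 2
Accessibility: 0R0, 0R1, 1R0, 1R1, 1R2, 2R1, 2R2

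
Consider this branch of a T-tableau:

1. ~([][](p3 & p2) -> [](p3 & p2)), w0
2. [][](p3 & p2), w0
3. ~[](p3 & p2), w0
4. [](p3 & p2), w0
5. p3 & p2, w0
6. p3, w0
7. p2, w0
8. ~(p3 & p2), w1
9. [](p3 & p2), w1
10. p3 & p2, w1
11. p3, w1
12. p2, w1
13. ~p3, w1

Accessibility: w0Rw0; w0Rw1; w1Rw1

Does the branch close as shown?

Both p3 and ~p3 appear at w1.

Closed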